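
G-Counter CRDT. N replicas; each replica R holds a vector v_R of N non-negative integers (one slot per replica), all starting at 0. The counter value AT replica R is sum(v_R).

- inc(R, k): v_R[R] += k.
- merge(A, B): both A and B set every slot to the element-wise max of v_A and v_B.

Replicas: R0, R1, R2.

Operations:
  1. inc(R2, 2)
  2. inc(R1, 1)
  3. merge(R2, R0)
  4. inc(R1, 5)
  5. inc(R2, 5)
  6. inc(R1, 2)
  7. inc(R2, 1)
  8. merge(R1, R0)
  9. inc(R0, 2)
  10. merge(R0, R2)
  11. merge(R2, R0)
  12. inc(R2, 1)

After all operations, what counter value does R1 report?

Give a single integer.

Answer: 10

Derivation:
Op 1: inc R2 by 2 -> R2=(0,0,2) value=2
Op 2: inc R1 by 1 -> R1=(0,1,0) value=1
Op 3: merge R2<->R0 -> R2=(0,0,2) R0=(0,0,2)
Op 4: inc R1 by 5 -> R1=(0,6,0) value=6
Op 5: inc R2 by 5 -> R2=(0,0,7) value=7
Op 6: inc R1 by 2 -> R1=(0,8,0) value=8
Op 7: inc R2 by 1 -> R2=(0,0,8) value=8
Op 8: merge R1<->R0 -> R1=(0,8,2) R0=(0,8,2)
Op 9: inc R0 by 2 -> R0=(2,8,2) value=12
Op 10: merge R0<->R2 -> R0=(2,8,8) R2=(2,8,8)
Op 11: merge R2<->R0 -> R2=(2,8,8) R0=(2,8,8)
Op 12: inc R2 by 1 -> R2=(2,8,9) value=19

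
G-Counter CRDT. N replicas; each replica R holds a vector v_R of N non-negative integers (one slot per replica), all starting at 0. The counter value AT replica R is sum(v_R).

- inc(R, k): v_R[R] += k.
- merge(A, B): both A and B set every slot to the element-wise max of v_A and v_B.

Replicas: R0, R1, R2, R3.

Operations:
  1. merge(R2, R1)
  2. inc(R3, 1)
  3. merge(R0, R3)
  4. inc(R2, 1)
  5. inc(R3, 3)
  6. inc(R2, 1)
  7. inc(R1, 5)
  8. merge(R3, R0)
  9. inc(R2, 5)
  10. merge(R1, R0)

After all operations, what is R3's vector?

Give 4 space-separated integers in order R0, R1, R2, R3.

Answer: 0 0 0 4

Derivation:
Op 1: merge R2<->R1 -> R2=(0,0,0,0) R1=(0,0,0,0)
Op 2: inc R3 by 1 -> R3=(0,0,0,1) value=1
Op 3: merge R0<->R3 -> R0=(0,0,0,1) R3=(0,0,0,1)
Op 4: inc R2 by 1 -> R2=(0,0,1,0) value=1
Op 5: inc R3 by 3 -> R3=(0,0,0,4) value=4
Op 6: inc R2 by 1 -> R2=(0,0,2,0) value=2
Op 7: inc R1 by 5 -> R1=(0,5,0,0) value=5
Op 8: merge R3<->R0 -> R3=(0,0,0,4) R0=(0,0,0,4)
Op 9: inc R2 by 5 -> R2=(0,0,7,0) value=7
Op 10: merge R1<->R0 -> R1=(0,5,0,4) R0=(0,5,0,4)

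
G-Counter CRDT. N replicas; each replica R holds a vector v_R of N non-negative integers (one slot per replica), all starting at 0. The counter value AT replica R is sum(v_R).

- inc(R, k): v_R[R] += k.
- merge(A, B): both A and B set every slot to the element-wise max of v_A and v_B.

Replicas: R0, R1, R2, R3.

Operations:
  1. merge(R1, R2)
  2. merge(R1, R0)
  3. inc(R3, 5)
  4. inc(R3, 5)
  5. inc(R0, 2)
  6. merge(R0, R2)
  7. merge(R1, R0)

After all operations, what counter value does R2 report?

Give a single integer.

Op 1: merge R1<->R2 -> R1=(0,0,0,0) R2=(0,0,0,0)
Op 2: merge R1<->R0 -> R1=(0,0,0,0) R0=(0,0,0,0)
Op 3: inc R3 by 5 -> R3=(0,0,0,5) value=5
Op 4: inc R3 by 5 -> R3=(0,0,0,10) value=10
Op 5: inc R0 by 2 -> R0=(2,0,0,0) value=2
Op 6: merge R0<->R2 -> R0=(2,0,0,0) R2=(2,0,0,0)
Op 7: merge R1<->R0 -> R1=(2,0,0,0) R0=(2,0,0,0)

Answer: 2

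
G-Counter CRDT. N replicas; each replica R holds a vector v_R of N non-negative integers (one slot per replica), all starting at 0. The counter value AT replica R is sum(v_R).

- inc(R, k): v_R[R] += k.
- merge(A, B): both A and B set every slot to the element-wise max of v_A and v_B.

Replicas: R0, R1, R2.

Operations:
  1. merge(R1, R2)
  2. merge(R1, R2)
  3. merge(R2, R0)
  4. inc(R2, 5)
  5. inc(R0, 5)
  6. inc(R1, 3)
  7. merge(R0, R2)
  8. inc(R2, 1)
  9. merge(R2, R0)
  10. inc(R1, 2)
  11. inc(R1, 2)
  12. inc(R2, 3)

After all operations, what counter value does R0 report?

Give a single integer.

Answer: 11

Derivation:
Op 1: merge R1<->R2 -> R1=(0,0,0) R2=(0,0,0)
Op 2: merge R1<->R2 -> R1=(0,0,0) R2=(0,0,0)
Op 3: merge R2<->R0 -> R2=(0,0,0) R0=(0,0,0)
Op 4: inc R2 by 5 -> R2=(0,0,5) value=5
Op 5: inc R0 by 5 -> R0=(5,0,0) value=5
Op 6: inc R1 by 3 -> R1=(0,3,0) value=3
Op 7: merge R0<->R2 -> R0=(5,0,5) R2=(5,0,5)
Op 8: inc R2 by 1 -> R2=(5,0,6) value=11
Op 9: merge R2<->R0 -> R2=(5,0,6) R0=(5,0,6)
Op 10: inc R1 by 2 -> R1=(0,5,0) value=5
Op 11: inc R1 by 2 -> R1=(0,7,0) value=7
Op 12: inc R2 by 3 -> R2=(5,0,9) value=14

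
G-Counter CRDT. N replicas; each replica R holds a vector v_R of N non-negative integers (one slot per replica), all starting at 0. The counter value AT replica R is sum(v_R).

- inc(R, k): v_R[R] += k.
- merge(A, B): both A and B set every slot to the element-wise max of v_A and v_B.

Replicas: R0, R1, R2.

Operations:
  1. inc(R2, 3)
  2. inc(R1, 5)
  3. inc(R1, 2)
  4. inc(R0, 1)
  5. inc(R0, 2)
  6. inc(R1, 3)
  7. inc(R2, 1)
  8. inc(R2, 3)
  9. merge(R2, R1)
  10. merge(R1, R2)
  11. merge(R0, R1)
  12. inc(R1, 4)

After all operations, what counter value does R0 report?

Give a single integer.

Op 1: inc R2 by 3 -> R2=(0,0,3) value=3
Op 2: inc R1 by 5 -> R1=(0,5,0) value=5
Op 3: inc R1 by 2 -> R1=(0,7,0) value=7
Op 4: inc R0 by 1 -> R0=(1,0,0) value=1
Op 5: inc R0 by 2 -> R0=(3,0,0) value=3
Op 6: inc R1 by 3 -> R1=(0,10,0) value=10
Op 7: inc R2 by 1 -> R2=(0,0,4) value=4
Op 8: inc R2 by 3 -> R2=(0,0,7) value=7
Op 9: merge R2<->R1 -> R2=(0,10,7) R1=(0,10,7)
Op 10: merge R1<->R2 -> R1=(0,10,7) R2=(0,10,7)
Op 11: merge R0<->R1 -> R0=(3,10,7) R1=(3,10,7)
Op 12: inc R1 by 4 -> R1=(3,14,7) value=24

Answer: 20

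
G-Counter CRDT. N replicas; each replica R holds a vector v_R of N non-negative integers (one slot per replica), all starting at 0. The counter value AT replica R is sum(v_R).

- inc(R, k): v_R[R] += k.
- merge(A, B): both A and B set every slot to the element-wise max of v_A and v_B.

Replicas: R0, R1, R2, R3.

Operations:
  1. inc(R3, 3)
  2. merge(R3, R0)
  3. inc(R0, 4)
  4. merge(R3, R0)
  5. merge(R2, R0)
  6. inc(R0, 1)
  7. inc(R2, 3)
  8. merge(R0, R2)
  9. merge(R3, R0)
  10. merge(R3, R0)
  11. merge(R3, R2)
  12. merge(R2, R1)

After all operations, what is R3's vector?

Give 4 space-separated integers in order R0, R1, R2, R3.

Op 1: inc R3 by 3 -> R3=(0,0,0,3) value=3
Op 2: merge R3<->R0 -> R3=(0,0,0,3) R0=(0,0,0,3)
Op 3: inc R0 by 4 -> R0=(4,0,0,3) value=7
Op 4: merge R3<->R0 -> R3=(4,0,0,3) R0=(4,0,0,3)
Op 5: merge R2<->R0 -> R2=(4,0,0,3) R0=(4,0,0,3)
Op 6: inc R0 by 1 -> R0=(5,0,0,3) value=8
Op 7: inc R2 by 3 -> R2=(4,0,3,3) value=10
Op 8: merge R0<->R2 -> R0=(5,0,3,3) R2=(5,0,3,3)
Op 9: merge R3<->R0 -> R3=(5,0,3,3) R0=(5,0,3,3)
Op 10: merge R3<->R0 -> R3=(5,0,3,3) R0=(5,0,3,3)
Op 11: merge R3<->R2 -> R3=(5,0,3,3) R2=(5,0,3,3)
Op 12: merge R2<->R1 -> R2=(5,0,3,3) R1=(5,0,3,3)

Answer: 5 0 3 3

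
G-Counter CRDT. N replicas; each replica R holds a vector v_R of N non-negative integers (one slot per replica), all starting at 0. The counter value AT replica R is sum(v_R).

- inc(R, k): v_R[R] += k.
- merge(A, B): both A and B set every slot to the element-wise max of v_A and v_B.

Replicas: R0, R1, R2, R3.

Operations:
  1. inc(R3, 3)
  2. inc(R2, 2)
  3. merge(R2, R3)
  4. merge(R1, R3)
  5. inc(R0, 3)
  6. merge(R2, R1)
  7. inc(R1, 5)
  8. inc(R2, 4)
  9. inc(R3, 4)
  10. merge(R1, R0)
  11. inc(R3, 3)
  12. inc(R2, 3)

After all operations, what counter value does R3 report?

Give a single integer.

Answer: 12

Derivation:
Op 1: inc R3 by 3 -> R3=(0,0,0,3) value=3
Op 2: inc R2 by 2 -> R2=(0,0,2,0) value=2
Op 3: merge R2<->R3 -> R2=(0,0,2,3) R3=(0,0,2,3)
Op 4: merge R1<->R3 -> R1=(0,0,2,3) R3=(0,0,2,3)
Op 5: inc R0 by 3 -> R0=(3,0,0,0) value=3
Op 6: merge R2<->R1 -> R2=(0,0,2,3) R1=(0,0,2,3)
Op 7: inc R1 by 5 -> R1=(0,5,2,3) value=10
Op 8: inc R2 by 4 -> R2=(0,0,6,3) value=9
Op 9: inc R3 by 4 -> R3=(0,0,2,7) value=9
Op 10: merge R1<->R0 -> R1=(3,5,2,3) R0=(3,5,2,3)
Op 11: inc R3 by 3 -> R3=(0,0,2,10) value=12
Op 12: inc R2 by 3 -> R2=(0,0,9,3) value=12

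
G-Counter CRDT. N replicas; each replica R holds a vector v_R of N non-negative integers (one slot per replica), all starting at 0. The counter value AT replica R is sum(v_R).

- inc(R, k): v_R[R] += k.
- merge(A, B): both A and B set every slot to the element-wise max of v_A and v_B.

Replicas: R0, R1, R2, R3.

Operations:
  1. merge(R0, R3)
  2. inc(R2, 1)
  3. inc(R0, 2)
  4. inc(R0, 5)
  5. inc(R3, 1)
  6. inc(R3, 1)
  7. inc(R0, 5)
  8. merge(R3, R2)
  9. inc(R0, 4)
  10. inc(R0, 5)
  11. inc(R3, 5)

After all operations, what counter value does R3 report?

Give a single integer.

Answer: 8

Derivation:
Op 1: merge R0<->R3 -> R0=(0,0,0,0) R3=(0,0,0,0)
Op 2: inc R2 by 1 -> R2=(0,0,1,0) value=1
Op 3: inc R0 by 2 -> R0=(2,0,0,0) value=2
Op 4: inc R0 by 5 -> R0=(7,0,0,0) value=7
Op 5: inc R3 by 1 -> R3=(0,0,0,1) value=1
Op 6: inc R3 by 1 -> R3=(0,0,0,2) value=2
Op 7: inc R0 by 5 -> R0=(12,0,0,0) value=12
Op 8: merge R3<->R2 -> R3=(0,0,1,2) R2=(0,0,1,2)
Op 9: inc R0 by 4 -> R0=(16,0,0,0) value=16
Op 10: inc R0 by 5 -> R0=(21,0,0,0) value=21
Op 11: inc R3 by 5 -> R3=(0,0,1,7) value=8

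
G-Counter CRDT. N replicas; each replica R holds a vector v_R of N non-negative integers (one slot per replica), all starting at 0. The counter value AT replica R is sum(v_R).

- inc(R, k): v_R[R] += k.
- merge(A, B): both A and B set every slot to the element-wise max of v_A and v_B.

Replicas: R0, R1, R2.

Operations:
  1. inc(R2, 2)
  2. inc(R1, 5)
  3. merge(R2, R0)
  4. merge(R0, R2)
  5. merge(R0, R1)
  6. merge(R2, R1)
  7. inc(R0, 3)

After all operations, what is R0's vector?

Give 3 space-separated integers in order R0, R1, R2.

Answer: 3 5 2

Derivation:
Op 1: inc R2 by 2 -> R2=(0,0,2) value=2
Op 2: inc R1 by 5 -> R1=(0,5,0) value=5
Op 3: merge R2<->R0 -> R2=(0,0,2) R0=(0,0,2)
Op 4: merge R0<->R2 -> R0=(0,0,2) R2=(0,0,2)
Op 5: merge R0<->R1 -> R0=(0,5,2) R1=(0,5,2)
Op 6: merge R2<->R1 -> R2=(0,5,2) R1=(0,5,2)
Op 7: inc R0 by 3 -> R0=(3,5,2) value=10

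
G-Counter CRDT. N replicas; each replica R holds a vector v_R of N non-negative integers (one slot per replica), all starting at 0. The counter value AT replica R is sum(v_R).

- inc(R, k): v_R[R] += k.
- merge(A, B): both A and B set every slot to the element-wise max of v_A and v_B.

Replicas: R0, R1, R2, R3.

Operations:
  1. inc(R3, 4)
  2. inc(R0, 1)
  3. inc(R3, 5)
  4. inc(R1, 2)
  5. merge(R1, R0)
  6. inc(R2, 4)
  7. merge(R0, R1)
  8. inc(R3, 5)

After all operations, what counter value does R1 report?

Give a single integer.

Answer: 3

Derivation:
Op 1: inc R3 by 4 -> R3=(0,0,0,4) value=4
Op 2: inc R0 by 1 -> R0=(1,0,0,0) value=1
Op 3: inc R3 by 5 -> R3=(0,0,0,9) value=9
Op 4: inc R1 by 2 -> R1=(0,2,0,0) value=2
Op 5: merge R1<->R0 -> R1=(1,2,0,0) R0=(1,2,0,0)
Op 6: inc R2 by 4 -> R2=(0,0,4,0) value=4
Op 7: merge R0<->R1 -> R0=(1,2,0,0) R1=(1,2,0,0)
Op 8: inc R3 by 5 -> R3=(0,0,0,14) value=14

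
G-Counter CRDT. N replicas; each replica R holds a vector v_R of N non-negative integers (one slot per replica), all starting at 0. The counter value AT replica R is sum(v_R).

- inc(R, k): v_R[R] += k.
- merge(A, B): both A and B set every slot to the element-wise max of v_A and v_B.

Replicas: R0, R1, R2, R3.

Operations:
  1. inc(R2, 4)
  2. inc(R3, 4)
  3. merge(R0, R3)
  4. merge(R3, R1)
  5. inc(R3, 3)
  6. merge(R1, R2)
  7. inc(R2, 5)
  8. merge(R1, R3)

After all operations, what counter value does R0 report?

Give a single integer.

Answer: 4

Derivation:
Op 1: inc R2 by 4 -> R2=(0,0,4,0) value=4
Op 2: inc R3 by 4 -> R3=(0,0,0,4) value=4
Op 3: merge R0<->R3 -> R0=(0,0,0,4) R3=(0,0,0,4)
Op 4: merge R3<->R1 -> R3=(0,0,0,4) R1=(0,0,0,4)
Op 5: inc R3 by 3 -> R3=(0,0,0,7) value=7
Op 6: merge R1<->R2 -> R1=(0,0,4,4) R2=(0,0,4,4)
Op 7: inc R2 by 5 -> R2=(0,0,9,4) value=13
Op 8: merge R1<->R3 -> R1=(0,0,4,7) R3=(0,0,4,7)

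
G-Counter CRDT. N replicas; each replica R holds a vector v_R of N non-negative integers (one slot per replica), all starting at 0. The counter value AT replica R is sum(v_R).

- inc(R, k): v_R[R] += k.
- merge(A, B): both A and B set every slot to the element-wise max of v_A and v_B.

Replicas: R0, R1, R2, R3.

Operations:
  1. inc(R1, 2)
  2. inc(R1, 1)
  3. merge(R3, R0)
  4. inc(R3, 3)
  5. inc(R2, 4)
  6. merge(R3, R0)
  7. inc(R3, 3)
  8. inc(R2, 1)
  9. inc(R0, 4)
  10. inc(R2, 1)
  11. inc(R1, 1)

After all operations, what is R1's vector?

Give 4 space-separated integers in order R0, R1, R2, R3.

Answer: 0 4 0 0

Derivation:
Op 1: inc R1 by 2 -> R1=(0,2,0,0) value=2
Op 2: inc R1 by 1 -> R1=(0,3,0,0) value=3
Op 3: merge R3<->R0 -> R3=(0,0,0,0) R0=(0,0,0,0)
Op 4: inc R3 by 3 -> R3=(0,0,0,3) value=3
Op 5: inc R2 by 4 -> R2=(0,0,4,0) value=4
Op 6: merge R3<->R0 -> R3=(0,0,0,3) R0=(0,0,0,3)
Op 7: inc R3 by 3 -> R3=(0,0,0,6) value=6
Op 8: inc R2 by 1 -> R2=(0,0,5,0) value=5
Op 9: inc R0 by 4 -> R0=(4,0,0,3) value=7
Op 10: inc R2 by 1 -> R2=(0,0,6,0) value=6
Op 11: inc R1 by 1 -> R1=(0,4,0,0) value=4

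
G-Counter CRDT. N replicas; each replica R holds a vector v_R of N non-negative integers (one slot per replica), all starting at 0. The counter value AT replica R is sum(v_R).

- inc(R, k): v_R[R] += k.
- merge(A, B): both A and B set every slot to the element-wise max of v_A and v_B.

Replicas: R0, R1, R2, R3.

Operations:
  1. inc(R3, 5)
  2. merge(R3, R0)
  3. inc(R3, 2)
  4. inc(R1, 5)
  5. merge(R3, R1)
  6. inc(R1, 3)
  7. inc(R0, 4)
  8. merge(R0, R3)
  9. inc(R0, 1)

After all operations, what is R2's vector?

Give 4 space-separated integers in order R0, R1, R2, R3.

Answer: 0 0 0 0

Derivation:
Op 1: inc R3 by 5 -> R3=(0,0,0,5) value=5
Op 2: merge R3<->R0 -> R3=(0,0,0,5) R0=(0,0,0,5)
Op 3: inc R3 by 2 -> R3=(0,0,0,7) value=7
Op 4: inc R1 by 5 -> R1=(0,5,0,0) value=5
Op 5: merge R3<->R1 -> R3=(0,5,0,7) R1=(0,5,0,7)
Op 6: inc R1 by 3 -> R1=(0,8,0,7) value=15
Op 7: inc R0 by 4 -> R0=(4,0,0,5) value=9
Op 8: merge R0<->R3 -> R0=(4,5,0,7) R3=(4,5,0,7)
Op 9: inc R0 by 1 -> R0=(5,5,0,7) value=17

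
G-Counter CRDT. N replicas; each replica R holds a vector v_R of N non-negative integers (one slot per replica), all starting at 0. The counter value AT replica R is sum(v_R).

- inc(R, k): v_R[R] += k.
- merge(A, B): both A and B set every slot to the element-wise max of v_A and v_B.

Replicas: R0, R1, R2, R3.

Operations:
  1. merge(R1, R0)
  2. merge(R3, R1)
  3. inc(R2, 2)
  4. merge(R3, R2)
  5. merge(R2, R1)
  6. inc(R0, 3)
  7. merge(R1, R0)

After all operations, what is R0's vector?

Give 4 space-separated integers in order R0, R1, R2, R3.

Answer: 3 0 2 0

Derivation:
Op 1: merge R1<->R0 -> R1=(0,0,0,0) R0=(0,0,0,0)
Op 2: merge R3<->R1 -> R3=(0,0,0,0) R1=(0,0,0,0)
Op 3: inc R2 by 2 -> R2=(0,0,2,0) value=2
Op 4: merge R3<->R2 -> R3=(0,0,2,0) R2=(0,0,2,0)
Op 5: merge R2<->R1 -> R2=(0,0,2,0) R1=(0,0,2,0)
Op 6: inc R0 by 3 -> R0=(3,0,0,0) value=3
Op 7: merge R1<->R0 -> R1=(3,0,2,0) R0=(3,0,2,0)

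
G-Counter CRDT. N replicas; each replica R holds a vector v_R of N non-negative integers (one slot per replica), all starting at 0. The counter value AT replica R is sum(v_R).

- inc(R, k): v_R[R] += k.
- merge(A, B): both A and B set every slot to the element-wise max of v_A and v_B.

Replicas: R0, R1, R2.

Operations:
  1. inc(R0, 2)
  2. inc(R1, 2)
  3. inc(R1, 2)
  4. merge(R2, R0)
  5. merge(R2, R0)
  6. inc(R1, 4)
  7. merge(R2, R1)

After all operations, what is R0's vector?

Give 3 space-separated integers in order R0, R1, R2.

Op 1: inc R0 by 2 -> R0=(2,0,0) value=2
Op 2: inc R1 by 2 -> R1=(0,2,0) value=2
Op 3: inc R1 by 2 -> R1=(0,4,0) value=4
Op 4: merge R2<->R0 -> R2=(2,0,0) R0=(2,0,0)
Op 5: merge R2<->R0 -> R2=(2,0,0) R0=(2,0,0)
Op 6: inc R1 by 4 -> R1=(0,8,0) value=8
Op 7: merge R2<->R1 -> R2=(2,8,0) R1=(2,8,0)

Answer: 2 0 0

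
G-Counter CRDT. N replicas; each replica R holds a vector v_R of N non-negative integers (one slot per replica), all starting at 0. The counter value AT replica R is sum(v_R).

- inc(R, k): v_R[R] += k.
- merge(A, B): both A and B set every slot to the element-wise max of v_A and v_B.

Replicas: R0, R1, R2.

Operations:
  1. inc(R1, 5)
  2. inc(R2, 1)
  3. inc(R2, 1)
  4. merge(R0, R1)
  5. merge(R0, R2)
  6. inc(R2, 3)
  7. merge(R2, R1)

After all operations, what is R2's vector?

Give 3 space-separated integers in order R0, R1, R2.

Answer: 0 5 5

Derivation:
Op 1: inc R1 by 5 -> R1=(0,5,0) value=5
Op 2: inc R2 by 1 -> R2=(0,0,1) value=1
Op 3: inc R2 by 1 -> R2=(0,0,2) value=2
Op 4: merge R0<->R1 -> R0=(0,5,0) R1=(0,5,0)
Op 5: merge R0<->R2 -> R0=(0,5,2) R2=(0,5,2)
Op 6: inc R2 by 3 -> R2=(0,5,5) value=10
Op 7: merge R2<->R1 -> R2=(0,5,5) R1=(0,5,5)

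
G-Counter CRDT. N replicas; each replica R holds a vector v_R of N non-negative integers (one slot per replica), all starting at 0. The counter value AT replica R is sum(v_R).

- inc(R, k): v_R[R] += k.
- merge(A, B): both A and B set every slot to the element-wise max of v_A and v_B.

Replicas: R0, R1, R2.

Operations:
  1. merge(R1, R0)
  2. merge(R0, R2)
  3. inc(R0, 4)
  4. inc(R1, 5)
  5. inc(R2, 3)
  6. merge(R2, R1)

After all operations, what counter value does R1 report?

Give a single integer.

Answer: 8

Derivation:
Op 1: merge R1<->R0 -> R1=(0,0,0) R0=(0,0,0)
Op 2: merge R0<->R2 -> R0=(0,0,0) R2=(0,0,0)
Op 3: inc R0 by 4 -> R0=(4,0,0) value=4
Op 4: inc R1 by 5 -> R1=(0,5,0) value=5
Op 5: inc R2 by 3 -> R2=(0,0,3) value=3
Op 6: merge R2<->R1 -> R2=(0,5,3) R1=(0,5,3)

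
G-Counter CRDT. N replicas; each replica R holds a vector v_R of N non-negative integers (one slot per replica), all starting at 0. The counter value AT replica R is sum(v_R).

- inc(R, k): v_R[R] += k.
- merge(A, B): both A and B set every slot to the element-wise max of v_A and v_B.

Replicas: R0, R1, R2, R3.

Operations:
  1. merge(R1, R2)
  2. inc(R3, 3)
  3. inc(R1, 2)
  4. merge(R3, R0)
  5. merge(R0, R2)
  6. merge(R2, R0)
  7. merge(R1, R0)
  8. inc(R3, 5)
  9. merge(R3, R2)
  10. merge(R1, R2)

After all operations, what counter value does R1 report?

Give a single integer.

Answer: 10

Derivation:
Op 1: merge R1<->R2 -> R1=(0,0,0,0) R2=(0,0,0,0)
Op 2: inc R3 by 3 -> R3=(0,0,0,3) value=3
Op 3: inc R1 by 2 -> R1=(0,2,0,0) value=2
Op 4: merge R3<->R0 -> R3=(0,0,0,3) R0=(0,0,0,3)
Op 5: merge R0<->R2 -> R0=(0,0,0,3) R2=(0,0,0,3)
Op 6: merge R2<->R0 -> R2=(0,0,0,3) R0=(0,0,0,3)
Op 7: merge R1<->R0 -> R1=(0,2,0,3) R0=(0,2,0,3)
Op 8: inc R3 by 5 -> R3=(0,0,0,8) value=8
Op 9: merge R3<->R2 -> R3=(0,0,0,8) R2=(0,0,0,8)
Op 10: merge R1<->R2 -> R1=(0,2,0,8) R2=(0,2,0,8)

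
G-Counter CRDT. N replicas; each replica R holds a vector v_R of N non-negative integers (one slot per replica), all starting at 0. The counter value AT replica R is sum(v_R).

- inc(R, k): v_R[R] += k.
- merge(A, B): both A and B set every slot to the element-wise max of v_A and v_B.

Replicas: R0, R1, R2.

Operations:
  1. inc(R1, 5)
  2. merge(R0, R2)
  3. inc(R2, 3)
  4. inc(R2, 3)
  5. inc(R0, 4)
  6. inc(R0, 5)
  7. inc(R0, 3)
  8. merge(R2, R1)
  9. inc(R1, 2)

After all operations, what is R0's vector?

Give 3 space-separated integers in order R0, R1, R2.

Op 1: inc R1 by 5 -> R1=(0,5,0) value=5
Op 2: merge R0<->R2 -> R0=(0,0,0) R2=(0,0,0)
Op 3: inc R2 by 3 -> R2=(0,0,3) value=3
Op 4: inc R2 by 3 -> R2=(0,0,6) value=6
Op 5: inc R0 by 4 -> R0=(4,0,0) value=4
Op 6: inc R0 by 5 -> R0=(9,0,0) value=9
Op 7: inc R0 by 3 -> R0=(12,0,0) value=12
Op 8: merge R2<->R1 -> R2=(0,5,6) R1=(0,5,6)
Op 9: inc R1 by 2 -> R1=(0,7,6) value=13

Answer: 12 0 0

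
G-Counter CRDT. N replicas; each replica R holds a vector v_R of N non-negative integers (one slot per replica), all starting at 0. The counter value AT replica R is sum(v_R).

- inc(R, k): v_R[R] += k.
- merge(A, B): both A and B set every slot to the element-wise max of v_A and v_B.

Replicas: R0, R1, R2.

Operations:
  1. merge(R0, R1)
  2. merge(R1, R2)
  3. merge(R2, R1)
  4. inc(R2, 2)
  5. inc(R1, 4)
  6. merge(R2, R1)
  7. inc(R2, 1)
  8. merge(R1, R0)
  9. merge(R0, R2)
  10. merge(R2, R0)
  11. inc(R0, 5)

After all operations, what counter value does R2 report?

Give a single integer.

Op 1: merge R0<->R1 -> R0=(0,0,0) R1=(0,0,0)
Op 2: merge R1<->R2 -> R1=(0,0,0) R2=(0,0,0)
Op 3: merge R2<->R1 -> R2=(0,0,0) R1=(0,0,0)
Op 4: inc R2 by 2 -> R2=(0,0,2) value=2
Op 5: inc R1 by 4 -> R1=(0,4,0) value=4
Op 6: merge R2<->R1 -> R2=(0,4,2) R1=(0,4,2)
Op 7: inc R2 by 1 -> R2=(0,4,3) value=7
Op 8: merge R1<->R0 -> R1=(0,4,2) R0=(0,4,2)
Op 9: merge R0<->R2 -> R0=(0,4,3) R2=(0,4,3)
Op 10: merge R2<->R0 -> R2=(0,4,3) R0=(0,4,3)
Op 11: inc R0 by 5 -> R0=(5,4,3) value=12

Answer: 7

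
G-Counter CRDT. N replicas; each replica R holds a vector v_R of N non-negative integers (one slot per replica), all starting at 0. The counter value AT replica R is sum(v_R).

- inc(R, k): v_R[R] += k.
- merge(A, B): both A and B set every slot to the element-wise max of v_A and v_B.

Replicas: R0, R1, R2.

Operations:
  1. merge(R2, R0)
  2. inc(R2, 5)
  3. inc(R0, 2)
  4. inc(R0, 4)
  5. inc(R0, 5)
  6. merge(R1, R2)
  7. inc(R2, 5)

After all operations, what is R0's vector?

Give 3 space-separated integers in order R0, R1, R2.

Answer: 11 0 0

Derivation:
Op 1: merge R2<->R0 -> R2=(0,0,0) R0=(0,0,0)
Op 2: inc R2 by 5 -> R2=(0,0,5) value=5
Op 3: inc R0 by 2 -> R0=(2,0,0) value=2
Op 4: inc R0 by 4 -> R0=(6,0,0) value=6
Op 5: inc R0 by 5 -> R0=(11,0,0) value=11
Op 6: merge R1<->R2 -> R1=(0,0,5) R2=(0,0,5)
Op 7: inc R2 by 5 -> R2=(0,0,10) value=10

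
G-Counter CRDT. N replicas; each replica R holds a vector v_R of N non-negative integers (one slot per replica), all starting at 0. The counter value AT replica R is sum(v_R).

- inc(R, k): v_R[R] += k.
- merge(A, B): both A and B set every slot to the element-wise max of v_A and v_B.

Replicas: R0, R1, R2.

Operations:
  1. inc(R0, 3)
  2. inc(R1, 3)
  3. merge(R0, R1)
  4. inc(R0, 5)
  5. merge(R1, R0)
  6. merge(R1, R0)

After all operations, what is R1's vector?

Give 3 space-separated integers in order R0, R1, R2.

Answer: 8 3 0

Derivation:
Op 1: inc R0 by 3 -> R0=(3,0,0) value=3
Op 2: inc R1 by 3 -> R1=(0,3,0) value=3
Op 3: merge R0<->R1 -> R0=(3,3,0) R1=(3,3,0)
Op 4: inc R0 by 5 -> R0=(8,3,0) value=11
Op 5: merge R1<->R0 -> R1=(8,3,0) R0=(8,3,0)
Op 6: merge R1<->R0 -> R1=(8,3,0) R0=(8,3,0)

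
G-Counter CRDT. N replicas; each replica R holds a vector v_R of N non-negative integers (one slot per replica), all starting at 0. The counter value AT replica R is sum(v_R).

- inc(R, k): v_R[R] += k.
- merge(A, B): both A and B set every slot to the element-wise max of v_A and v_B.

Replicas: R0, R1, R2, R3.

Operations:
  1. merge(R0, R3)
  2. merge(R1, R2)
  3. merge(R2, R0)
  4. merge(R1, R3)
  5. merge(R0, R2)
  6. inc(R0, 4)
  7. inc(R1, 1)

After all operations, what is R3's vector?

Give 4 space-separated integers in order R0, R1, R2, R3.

Answer: 0 0 0 0

Derivation:
Op 1: merge R0<->R3 -> R0=(0,0,0,0) R3=(0,0,0,0)
Op 2: merge R1<->R2 -> R1=(0,0,0,0) R2=(0,0,0,0)
Op 3: merge R2<->R0 -> R2=(0,0,0,0) R0=(0,0,0,0)
Op 4: merge R1<->R3 -> R1=(0,0,0,0) R3=(0,0,0,0)
Op 5: merge R0<->R2 -> R0=(0,0,0,0) R2=(0,0,0,0)
Op 6: inc R0 by 4 -> R0=(4,0,0,0) value=4
Op 7: inc R1 by 1 -> R1=(0,1,0,0) value=1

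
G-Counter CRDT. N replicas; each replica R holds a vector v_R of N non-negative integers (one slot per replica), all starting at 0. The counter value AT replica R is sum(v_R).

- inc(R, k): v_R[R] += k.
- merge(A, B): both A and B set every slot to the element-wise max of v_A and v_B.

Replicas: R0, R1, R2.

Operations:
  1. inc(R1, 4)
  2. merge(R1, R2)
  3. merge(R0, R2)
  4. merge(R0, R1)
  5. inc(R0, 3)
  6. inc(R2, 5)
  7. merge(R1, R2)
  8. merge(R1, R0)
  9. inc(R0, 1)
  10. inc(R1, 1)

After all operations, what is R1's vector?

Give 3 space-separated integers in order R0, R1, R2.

Op 1: inc R1 by 4 -> R1=(0,4,0) value=4
Op 2: merge R1<->R2 -> R1=(0,4,0) R2=(0,4,0)
Op 3: merge R0<->R2 -> R0=(0,4,0) R2=(0,4,0)
Op 4: merge R0<->R1 -> R0=(0,4,0) R1=(0,4,0)
Op 5: inc R0 by 3 -> R0=(3,4,0) value=7
Op 6: inc R2 by 5 -> R2=(0,4,5) value=9
Op 7: merge R1<->R2 -> R1=(0,4,5) R2=(0,4,5)
Op 8: merge R1<->R0 -> R1=(3,4,5) R0=(3,4,5)
Op 9: inc R0 by 1 -> R0=(4,4,5) value=13
Op 10: inc R1 by 1 -> R1=(3,5,5) value=13

Answer: 3 5 5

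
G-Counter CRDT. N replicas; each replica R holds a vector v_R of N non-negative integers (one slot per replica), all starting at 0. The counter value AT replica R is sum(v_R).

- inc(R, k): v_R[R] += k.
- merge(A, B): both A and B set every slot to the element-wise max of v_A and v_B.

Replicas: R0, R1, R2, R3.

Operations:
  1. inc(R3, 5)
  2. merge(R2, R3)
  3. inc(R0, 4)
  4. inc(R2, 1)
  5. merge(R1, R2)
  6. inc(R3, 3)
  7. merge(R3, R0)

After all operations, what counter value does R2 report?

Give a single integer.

Answer: 6

Derivation:
Op 1: inc R3 by 5 -> R3=(0,0,0,5) value=5
Op 2: merge R2<->R3 -> R2=(0,0,0,5) R3=(0,0,0,5)
Op 3: inc R0 by 4 -> R0=(4,0,0,0) value=4
Op 4: inc R2 by 1 -> R2=(0,0,1,5) value=6
Op 5: merge R1<->R2 -> R1=(0,0,1,5) R2=(0,0,1,5)
Op 6: inc R3 by 3 -> R3=(0,0,0,8) value=8
Op 7: merge R3<->R0 -> R3=(4,0,0,8) R0=(4,0,0,8)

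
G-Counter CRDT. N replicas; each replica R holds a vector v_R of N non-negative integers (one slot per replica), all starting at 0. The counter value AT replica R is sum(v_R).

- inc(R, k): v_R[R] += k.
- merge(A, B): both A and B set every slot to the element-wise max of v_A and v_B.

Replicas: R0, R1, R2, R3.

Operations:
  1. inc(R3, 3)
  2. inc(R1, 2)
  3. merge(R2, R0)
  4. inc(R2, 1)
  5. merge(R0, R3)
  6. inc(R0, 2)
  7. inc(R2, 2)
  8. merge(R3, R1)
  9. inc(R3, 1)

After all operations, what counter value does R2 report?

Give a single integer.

Op 1: inc R3 by 3 -> R3=(0,0,0,3) value=3
Op 2: inc R1 by 2 -> R1=(0,2,0,0) value=2
Op 3: merge R2<->R0 -> R2=(0,0,0,0) R0=(0,0,0,0)
Op 4: inc R2 by 1 -> R2=(0,0,1,0) value=1
Op 5: merge R0<->R3 -> R0=(0,0,0,3) R3=(0,0,0,3)
Op 6: inc R0 by 2 -> R0=(2,0,0,3) value=5
Op 7: inc R2 by 2 -> R2=(0,0,3,0) value=3
Op 8: merge R3<->R1 -> R3=(0,2,0,3) R1=(0,2,0,3)
Op 9: inc R3 by 1 -> R3=(0,2,0,4) value=6

Answer: 3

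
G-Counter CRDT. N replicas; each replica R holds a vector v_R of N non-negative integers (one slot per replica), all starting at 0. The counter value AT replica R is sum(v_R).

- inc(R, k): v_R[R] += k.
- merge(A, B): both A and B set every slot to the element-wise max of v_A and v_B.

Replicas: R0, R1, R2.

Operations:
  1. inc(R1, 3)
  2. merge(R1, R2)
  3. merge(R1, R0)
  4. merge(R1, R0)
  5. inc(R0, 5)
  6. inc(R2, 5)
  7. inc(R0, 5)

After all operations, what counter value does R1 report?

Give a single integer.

Answer: 3

Derivation:
Op 1: inc R1 by 3 -> R1=(0,3,0) value=3
Op 2: merge R1<->R2 -> R1=(0,3,0) R2=(0,3,0)
Op 3: merge R1<->R0 -> R1=(0,3,0) R0=(0,3,0)
Op 4: merge R1<->R0 -> R1=(0,3,0) R0=(0,3,0)
Op 5: inc R0 by 5 -> R0=(5,3,0) value=8
Op 6: inc R2 by 5 -> R2=(0,3,5) value=8
Op 7: inc R0 by 5 -> R0=(10,3,0) value=13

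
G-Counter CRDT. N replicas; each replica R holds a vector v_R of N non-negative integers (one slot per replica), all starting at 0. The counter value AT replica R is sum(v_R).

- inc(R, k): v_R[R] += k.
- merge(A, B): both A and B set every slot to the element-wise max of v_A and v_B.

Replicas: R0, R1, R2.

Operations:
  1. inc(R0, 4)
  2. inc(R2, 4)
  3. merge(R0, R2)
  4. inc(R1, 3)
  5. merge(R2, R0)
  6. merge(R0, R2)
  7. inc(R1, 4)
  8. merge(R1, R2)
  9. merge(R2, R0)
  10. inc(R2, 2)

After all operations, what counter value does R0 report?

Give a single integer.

Op 1: inc R0 by 4 -> R0=(4,0,0) value=4
Op 2: inc R2 by 4 -> R2=(0,0,4) value=4
Op 3: merge R0<->R2 -> R0=(4,0,4) R2=(4,0,4)
Op 4: inc R1 by 3 -> R1=(0,3,0) value=3
Op 5: merge R2<->R0 -> R2=(4,0,4) R0=(4,0,4)
Op 6: merge R0<->R2 -> R0=(4,0,4) R2=(4,0,4)
Op 7: inc R1 by 4 -> R1=(0,7,0) value=7
Op 8: merge R1<->R2 -> R1=(4,7,4) R2=(4,7,4)
Op 9: merge R2<->R0 -> R2=(4,7,4) R0=(4,7,4)
Op 10: inc R2 by 2 -> R2=(4,7,6) value=17

Answer: 15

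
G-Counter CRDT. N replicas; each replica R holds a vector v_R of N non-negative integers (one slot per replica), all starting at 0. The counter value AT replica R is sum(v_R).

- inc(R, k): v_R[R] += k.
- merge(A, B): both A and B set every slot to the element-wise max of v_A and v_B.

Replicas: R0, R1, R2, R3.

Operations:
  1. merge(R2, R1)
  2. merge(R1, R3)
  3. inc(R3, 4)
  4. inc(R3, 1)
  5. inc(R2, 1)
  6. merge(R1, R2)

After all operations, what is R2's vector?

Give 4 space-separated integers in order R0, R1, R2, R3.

Op 1: merge R2<->R1 -> R2=(0,0,0,0) R1=(0,0,0,0)
Op 2: merge R1<->R3 -> R1=(0,0,0,0) R3=(0,0,0,0)
Op 3: inc R3 by 4 -> R3=(0,0,0,4) value=4
Op 4: inc R3 by 1 -> R3=(0,0,0,5) value=5
Op 5: inc R2 by 1 -> R2=(0,0,1,0) value=1
Op 6: merge R1<->R2 -> R1=(0,0,1,0) R2=(0,0,1,0)

Answer: 0 0 1 0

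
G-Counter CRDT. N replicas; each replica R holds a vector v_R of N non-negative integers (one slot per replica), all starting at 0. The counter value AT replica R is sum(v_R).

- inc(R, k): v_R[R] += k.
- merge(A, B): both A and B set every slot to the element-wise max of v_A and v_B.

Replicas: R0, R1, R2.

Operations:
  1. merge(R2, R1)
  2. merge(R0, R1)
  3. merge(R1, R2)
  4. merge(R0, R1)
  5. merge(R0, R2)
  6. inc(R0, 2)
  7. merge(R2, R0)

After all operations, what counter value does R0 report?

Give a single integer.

Op 1: merge R2<->R1 -> R2=(0,0,0) R1=(0,0,0)
Op 2: merge R0<->R1 -> R0=(0,0,0) R1=(0,0,0)
Op 3: merge R1<->R2 -> R1=(0,0,0) R2=(0,0,0)
Op 4: merge R0<->R1 -> R0=(0,0,0) R1=(0,0,0)
Op 5: merge R0<->R2 -> R0=(0,0,0) R2=(0,0,0)
Op 6: inc R0 by 2 -> R0=(2,0,0) value=2
Op 7: merge R2<->R0 -> R2=(2,0,0) R0=(2,0,0)

Answer: 2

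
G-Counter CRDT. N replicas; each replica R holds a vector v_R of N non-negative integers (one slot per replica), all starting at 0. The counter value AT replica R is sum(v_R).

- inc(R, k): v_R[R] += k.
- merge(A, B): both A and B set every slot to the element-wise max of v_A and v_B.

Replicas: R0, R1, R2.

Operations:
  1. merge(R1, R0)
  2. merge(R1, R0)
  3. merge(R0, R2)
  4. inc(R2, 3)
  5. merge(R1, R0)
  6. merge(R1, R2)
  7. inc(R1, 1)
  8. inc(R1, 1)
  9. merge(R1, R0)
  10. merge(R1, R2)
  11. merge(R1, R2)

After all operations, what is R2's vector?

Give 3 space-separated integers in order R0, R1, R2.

Answer: 0 2 3

Derivation:
Op 1: merge R1<->R0 -> R1=(0,0,0) R0=(0,0,0)
Op 2: merge R1<->R0 -> R1=(0,0,0) R0=(0,0,0)
Op 3: merge R0<->R2 -> R0=(0,0,0) R2=(0,0,0)
Op 4: inc R2 by 3 -> R2=(0,0,3) value=3
Op 5: merge R1<->R0 -> R1=(0,0,0) R0=(0,0,0)
Op 6: merge R1<->R2 -> R1=(0,0,3) R2=(0,0,3)
Op 7: inc R1 by 1 -> R1=(0,1,3) value=4
Op 8: inc R1 by 1 -> R1=(0,2,3) value=5
Op 9: merge R1<->R0 -> R1=(0,2,3) R0=(0,2,3)
Op 10: merge R1<->R2 -> R1=(0,2,3) R2=(0,2,3)
Op 11: merge R1<->R2 -> R1=(0,2,3) R2=(0,2,3)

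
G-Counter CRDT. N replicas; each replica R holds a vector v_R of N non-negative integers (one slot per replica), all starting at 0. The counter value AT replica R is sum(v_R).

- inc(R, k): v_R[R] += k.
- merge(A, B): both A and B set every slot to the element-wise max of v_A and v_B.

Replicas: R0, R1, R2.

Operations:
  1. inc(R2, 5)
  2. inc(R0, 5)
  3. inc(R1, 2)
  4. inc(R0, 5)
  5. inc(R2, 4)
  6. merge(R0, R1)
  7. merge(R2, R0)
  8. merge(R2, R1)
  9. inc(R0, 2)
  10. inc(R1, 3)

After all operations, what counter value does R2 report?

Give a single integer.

Op 1: inc R2 by 5 -> R2=(0,0,5) value=5
Op 2: inc R0 by 5 -> R0=(5,0,0) value=5
Op 3: inc R1 by 2 -> R1=(0,2,0) value=2
Op 4: inc R0 by 5 -> R0=(10,0,0) value=10
Op 5: inc R2 by 4 -> R2=(0,0,9) value=9
Op 6: merge R0<->R1 -> R0=(10,2,0) R1=(10,2,0)
Op 7: merge R2<->R0 -> R2=(10,2,9) R0=(10,2,9)
Op 8: merge R2<->R1 -> R2=(10,2,9) R1=(10,2,9)
Op 9: inc R0 by 2 -> R0=(12,2,9) value=23
Op 10: inc R1 by 3 -> R1=(10,5,9) value=24

Answer: 21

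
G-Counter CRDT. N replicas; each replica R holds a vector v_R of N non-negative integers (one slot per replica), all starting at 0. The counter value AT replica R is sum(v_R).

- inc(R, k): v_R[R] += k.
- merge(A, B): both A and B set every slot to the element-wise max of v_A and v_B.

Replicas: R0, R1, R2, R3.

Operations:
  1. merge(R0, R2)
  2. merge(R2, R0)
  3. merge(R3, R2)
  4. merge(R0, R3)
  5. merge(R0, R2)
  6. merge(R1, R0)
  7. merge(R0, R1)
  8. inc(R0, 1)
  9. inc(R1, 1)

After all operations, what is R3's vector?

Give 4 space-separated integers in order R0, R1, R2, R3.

Op 1: merge R0<->R2 -> R0=(0,0,0,0) R2=(0,0,0,0)
Op 2: merge R2<->R0 -> R2=(0,0,0,0) R0=(0,0,0,0)
Op 3: merge R3<->R2 -> R3=(0,0,0,0) R2=(0,0,0,0)
Op 4: merge R0<->R3 -> R0=(0,0,0,0) R3=(0,0,0,0)
Op 5: merge R0<->R2 -> R0=(0,0,0,0) R2=(0,0,0,0)
Op 6: merge R1<->R0 -> R1=(0,0,0,0) R0=(0,0,0,0)
Op 7: merge R0<->R1 -> R0=(0,0,0,0) R1=(0,0,0,0)
Op 8: inc R0 by 1 -> R0=(1,0,0,0) value=1
Op 9: inc R1 by 1 -> R1=(0,1,0,0) value=1

Answer: 0 0 0 0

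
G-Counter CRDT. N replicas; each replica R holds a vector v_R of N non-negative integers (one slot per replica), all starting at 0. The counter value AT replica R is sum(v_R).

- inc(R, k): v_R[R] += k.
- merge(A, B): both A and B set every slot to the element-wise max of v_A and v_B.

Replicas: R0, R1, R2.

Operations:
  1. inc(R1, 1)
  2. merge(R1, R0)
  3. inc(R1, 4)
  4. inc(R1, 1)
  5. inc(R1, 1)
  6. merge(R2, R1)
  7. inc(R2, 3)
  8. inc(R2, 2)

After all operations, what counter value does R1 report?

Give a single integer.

Answer: 7

Derivation:
Op 1: inc R1 by 1 -> R1=(0,1,0) value=1
Op 2: merge R1<->R0 -> R1=(0,1,0) R0=(0,1,0)
Op 3: inc R1 by 4 -> R1=(0,5,0) value=5
Op 4: inc R1 by 1 -> R1=(0,6,0) value=6
Op 5: inc R1 by 1 -> R1=(0,7,0) value=7
Op 6: merge R2<->R1 -> R2=(0,7,0) R1=(0,7,0)
Op 7: inc R2 by 3 -> R2=(0,7,3) value=10
Op 8: inc R2 by 2 -> R2=(0,7,5) value=12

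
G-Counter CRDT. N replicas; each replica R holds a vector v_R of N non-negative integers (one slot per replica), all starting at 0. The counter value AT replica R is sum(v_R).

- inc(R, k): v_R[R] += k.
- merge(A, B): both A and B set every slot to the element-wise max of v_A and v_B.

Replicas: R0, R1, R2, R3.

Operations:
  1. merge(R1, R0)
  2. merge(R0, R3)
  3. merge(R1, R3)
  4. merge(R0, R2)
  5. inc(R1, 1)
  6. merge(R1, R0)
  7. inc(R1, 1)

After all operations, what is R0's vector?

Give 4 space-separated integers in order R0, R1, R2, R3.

Answer: 0 1 0 0

Derivation:
Op 1: merge R1<->R0 -> R1=(0,0,0,0) R0=(0,0,0,0)
Op 2: merge R0<->R3 -> R0=(0,0,0,0) R3=(0,0,0,0)
Op 3: merge R1<->R3 -> R1=(0,0,0,0) R3=(0,0,0,0)
Op 4: merge R0<->R2 -> R0=(0,0,0,0) R2=(0,0,0,0)
Op 5: inc R1 by 1 -> R1=(0,1,0,0) value=1
Op 6: merge R1<->R0 -> R1=(0,1,0,0) R0=(0,1,0,0)
Op 7: inc R1 by 1 -> R1=(0,2,0,0) value=2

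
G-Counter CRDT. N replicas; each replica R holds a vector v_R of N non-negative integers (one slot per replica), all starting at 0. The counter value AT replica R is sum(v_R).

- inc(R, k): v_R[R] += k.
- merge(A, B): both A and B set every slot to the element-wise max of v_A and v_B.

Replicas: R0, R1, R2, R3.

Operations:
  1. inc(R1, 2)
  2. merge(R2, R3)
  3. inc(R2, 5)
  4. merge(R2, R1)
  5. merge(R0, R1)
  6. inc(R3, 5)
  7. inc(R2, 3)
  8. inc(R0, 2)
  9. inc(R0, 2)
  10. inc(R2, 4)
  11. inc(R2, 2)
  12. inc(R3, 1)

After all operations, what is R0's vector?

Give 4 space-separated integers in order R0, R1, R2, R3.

Op 1: inc R1 by 2 -> R1=(0,2,0,0) value=2
Op 2: merge R2<->R3 -> R2=(0,0,0,0) R3=(0,0,0,0)
Op 3: inc R2 by 5 -> R2=(0,0,5,0) value=5
Op 4: merge R2<->R1 -> R2=(0,2,5,0) R1=(0,2,5,0)
Op 5: merge R0<->R1 -> R0=(0,2,5,0) R1=(0,2,5,0)
Op 6: inc R3 by 5 -> R3=(0,0,0,5) value=5
Op 7: inc R2 by 3 -> R2=(0,2,8,0) value=10
Op 8: inc R0 by 2 -> R0=(2,2,5,0) value=9
Op 9: inc R0 by 2 -> R0=(4,2,5,0) value=11
Op 10: inc R2 by 4 -> R2=(0,2,12,0) value=14
Op 11: inc R2 by 2 -> R2=(0,2,14,0) value=16
Op 12: inc R3 by 1 -> R3=(0,0,0,6) value=6

Answer: 4 2 5 0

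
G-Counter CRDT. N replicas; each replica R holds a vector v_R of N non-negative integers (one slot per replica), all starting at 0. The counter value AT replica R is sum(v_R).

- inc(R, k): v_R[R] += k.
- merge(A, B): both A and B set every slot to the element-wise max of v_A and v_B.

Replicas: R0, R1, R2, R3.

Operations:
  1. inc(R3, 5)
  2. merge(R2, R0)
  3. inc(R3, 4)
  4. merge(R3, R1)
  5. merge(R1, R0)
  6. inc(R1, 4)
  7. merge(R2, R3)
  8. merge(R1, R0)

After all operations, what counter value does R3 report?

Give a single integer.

Answer: 9

Derivation:
Op 1: inc R3 by 5 -> R3=(0,0,0,5) value=5
Op 2: merge R2<->R0 -> R2=(0,0,0,0) R0=(0,0,0,0)
Op 3: inc R3 by 4 -> R3=(0,0,0,9) value=9
Op 4: merge R3<->R1 -> R3=(0,0,0,9) R1=(0,0,0,9)
Op 5: merge R1<->R0 -> R1=(0,0,0,9) R0=(0,0,0,9)
Op 6: inc R1 by 4 -> R1=(0,4,0,9) value=13
Op 7: merge R2<->R3 -> R2=(0,0,0,9) R3=(0,0,0,9)
Op 8: merge R1<->R0 -> R1=(0,4,0,9) R0=(0,4,0,9)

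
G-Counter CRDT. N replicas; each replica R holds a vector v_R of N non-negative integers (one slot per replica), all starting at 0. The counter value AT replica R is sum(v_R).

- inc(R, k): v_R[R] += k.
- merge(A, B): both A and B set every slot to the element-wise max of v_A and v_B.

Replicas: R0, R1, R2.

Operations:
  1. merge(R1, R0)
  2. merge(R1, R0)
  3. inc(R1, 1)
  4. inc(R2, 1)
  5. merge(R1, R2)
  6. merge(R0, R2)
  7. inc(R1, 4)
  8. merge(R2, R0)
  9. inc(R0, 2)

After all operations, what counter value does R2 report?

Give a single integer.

Answer: 2

Derivation:
Op 1: merge R1<->R0 -> R1=(0,0,0) R0=(0,0,0)
Op 2: merge R1<->R0 -> R1=(0,0,0) R0=(0,0,0)
Op 3: inc R1 by 1 -> R1=(0,1,0) value=1
Op 4: inc R2 by 1 -> R2=(0,0,1) value=1
Op 5: merge R1<->R2 -> R1=(0,1,1) R2=(0,1,1)
Op 6: merge R0<->R2 -> R0=(0,1,1) R2=(0,1,1)
Op 7: inc R1 by 4 -> R1=(0,5,1) value=6
Op 8: merge R2<->R0 -> R2=(0,1,1) R0=(0,1,1)
Op 9: inc R0 by 2 -> R0=(2,1,1) value=4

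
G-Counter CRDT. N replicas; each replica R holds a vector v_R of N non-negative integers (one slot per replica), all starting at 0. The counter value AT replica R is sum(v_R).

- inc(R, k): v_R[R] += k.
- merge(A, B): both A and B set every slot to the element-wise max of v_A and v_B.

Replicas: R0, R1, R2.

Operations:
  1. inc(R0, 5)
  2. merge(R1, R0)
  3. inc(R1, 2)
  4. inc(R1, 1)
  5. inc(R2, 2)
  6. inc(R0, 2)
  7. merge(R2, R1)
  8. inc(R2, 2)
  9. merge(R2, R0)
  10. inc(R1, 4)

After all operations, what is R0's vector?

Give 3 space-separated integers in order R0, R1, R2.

Answer: 7 3 4

Derivation:
Op 1: inc R0 by 5 -> R0=(5,0,0) value=5
Op 2: merge R1<->R0 -> R1=(5,0,0) R0=(5,0,0)
Op 3: inc R1 by 2 -> R1=(5,2,0) value=7
Op 4: inc R1 by 1 -> R1=(5,3,0) value=8
Op 5: inc R2 by 2 -> R2=(0,0,2) value=2
Op 6: inc R0 by 2 -> R0=(7,0,0) value=7
Op 7: merge R2<->R1 -> R2=(5,3,2) R1=(5,3,2)
Op 8: inc R2 by 2 -> R2=(5,3,4) value=12
Op 9: merge R2<->R0 -> R2=(7,3,4) R0=(7,3,4)
Op 10: inc R1 by 4 -> R1=(5,7,2) value=14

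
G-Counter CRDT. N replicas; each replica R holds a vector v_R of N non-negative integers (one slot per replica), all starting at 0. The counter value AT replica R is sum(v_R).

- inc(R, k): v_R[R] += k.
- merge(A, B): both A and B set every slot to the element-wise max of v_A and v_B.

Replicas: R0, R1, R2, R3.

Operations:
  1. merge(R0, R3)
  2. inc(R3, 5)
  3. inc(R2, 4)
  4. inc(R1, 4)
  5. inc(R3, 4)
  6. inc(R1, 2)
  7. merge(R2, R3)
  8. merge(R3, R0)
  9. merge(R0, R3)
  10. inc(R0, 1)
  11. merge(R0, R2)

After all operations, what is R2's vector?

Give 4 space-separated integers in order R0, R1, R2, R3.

Answer: 1 0 4 9

Derivation:
Op 1: merge R0<->R3 -> R0=(0,0,0,0) R3=(0,0,0,0)
Op 2: inc R3 by 5 -> R3=(0,0,0,5) value=5
Op 3: inc R2 by 4 -> R2=(0,0,4,0) value=4
Op 4: inc R1 by 4 -> R1=(0,4,0,0) value=4
Op 5: inc R3 by 4 -> R3=(0,0,0,9) value=9
Op 6: inc R1 by 2 -> R1=(0,6,0,0) value=6
Op 7: merge R2<->R3 -> R2=(0,0,4,9) R3=(0,0,4,9)
Op 8: merge R3<->R0 -> R3=(0,0,4,9) R0=(0,0,4,9)
Op 9: merge R0<->R3 -> R0=(0,0,4,9) R3=(0,0,4,9)
Op 10: inc R0 by 1 -> R0=(1,0,4,9) value=14
Op 11: merge R0<->R2 -> R0=(1,0,4,9) R2=(1,0,4,9)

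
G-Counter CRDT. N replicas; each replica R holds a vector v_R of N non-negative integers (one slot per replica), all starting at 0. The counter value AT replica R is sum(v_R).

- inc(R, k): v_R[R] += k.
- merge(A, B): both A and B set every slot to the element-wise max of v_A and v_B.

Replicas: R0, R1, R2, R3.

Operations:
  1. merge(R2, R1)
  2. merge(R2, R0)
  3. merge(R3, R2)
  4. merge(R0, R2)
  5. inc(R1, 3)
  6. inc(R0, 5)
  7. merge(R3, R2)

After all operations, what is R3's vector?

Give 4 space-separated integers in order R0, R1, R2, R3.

Op 1: merge R2<->R1 -> R2=(0,0,0,0) R1=(0,0,0,0)
Op 2: merge R2<->R0 -> R2=(0,0,0,0) R0=(0,0,0,0)
Op 3: merge R3<->R2 -> R3=(0,0,0,0) R2=(0,0,0,0)
Op 4: merge R0<->R2 -> R0=(0,0,0,0) R2=(0,0,0,0)
Op 5: inc R1 by 3 -> R1=(0,3,0,0) value=3
Op 6: inc R0 by 5 -> R0=(5,0,0,0) value=5
Op 7: merge R3<->R2 -> R3=(0,0,0,0) R2=(0,0,0,0)

Answer: 0 0 0 0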